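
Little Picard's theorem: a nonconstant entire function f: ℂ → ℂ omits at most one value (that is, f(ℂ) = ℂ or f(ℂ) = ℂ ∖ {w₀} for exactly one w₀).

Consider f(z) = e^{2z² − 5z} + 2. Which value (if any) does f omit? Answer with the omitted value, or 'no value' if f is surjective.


Little Picard bounds the complement of f(ℂ) to at most one point.
The exponent g(z) = 2z² − 5z is a nonconstant polynomial, hence surjective onto ℂ. So e^{g(z)} takes every value in {e^w : w ∈ ℂ} = ℂ ∖ {0}. Adding 2 shifts the range to ℂ ∖ {2}. f omits exactly 2.

Omitted value: 2.


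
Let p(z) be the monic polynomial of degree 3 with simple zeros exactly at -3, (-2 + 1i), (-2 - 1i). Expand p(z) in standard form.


The polynomial is p(z) = ∏_{α ∈ S} (z − α), where S = {-3, (-2 + 1i), (-2 - 1i)}.
Expanding the product yields: p(z) = z^3 + 7·z^2 + 17·z + 15.
Note conjugate pairs combine to real quadratics: (z − (-2+1i))(z − (-2−1i)) = z² + 4z + 5.
The resulting polynomial has degree 3 and real coefficients as required.

p(z) = z^3 + 7·z^2 + 17·z + 15.


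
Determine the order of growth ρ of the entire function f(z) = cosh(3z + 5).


cosh(w) is a linear combination of e^{iw} and e^{−iw} (or e^w, e^{−w} in the hyperbolic case), so |cosh(w)| ≤ e^{|w|}. With w = 3z + 5, |w| ≤ 3|z| + 5 = 3r + 5 on |z| = r, giving M(r) ≤ e^{3r + 5}, so ρ ≤ 1. On a suitable ray (z = it for sin/cos; z = t for sinh/cosh, t real → ∞), |cosh(3z + 5)| grows like e^{3|t|}/2, so ρ ≥ 1. Hence ρ = 1.
Therefore ρ = 1.

Order ρ = 1.


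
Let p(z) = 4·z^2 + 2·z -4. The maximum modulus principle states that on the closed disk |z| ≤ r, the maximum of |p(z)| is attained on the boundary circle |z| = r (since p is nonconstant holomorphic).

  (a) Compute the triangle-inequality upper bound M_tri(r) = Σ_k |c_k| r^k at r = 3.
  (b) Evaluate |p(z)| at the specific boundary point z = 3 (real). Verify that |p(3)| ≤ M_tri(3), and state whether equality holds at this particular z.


Coefficients: c_0 = -4, c_1 = 2, c_2 = 4. Radius r = 3.
Part (a). Triangle bound: M_tri(r) = Σ_k |c_k| r^k
  = |-4|·3^0 + |2|·3^1 + |4|·3^2
  = 4 + 6 + 36 = 46.
This bounds M(r) := max_{|z|=r} |p(z)| from above; equality holds iff all terms c_k z^k can be made to align in phase at a single z on |z|=r.
Part (b). At z = 3 (real, on the circle |z| = r):
  p(3) = (-4)·3^0 + (2)·3^1 + (4)·3^2 = 38.
  |p(3)| = 38.
Check: |p(3)| = 38 ≤ 46 = M_tri(3). ✓ Equality does not hold at z = 3 (the coefficients have mixed signs, so the terms do not all align in phase there).

M_tri(3) = 46; |p(3)| = 38; equality at z=3: no.


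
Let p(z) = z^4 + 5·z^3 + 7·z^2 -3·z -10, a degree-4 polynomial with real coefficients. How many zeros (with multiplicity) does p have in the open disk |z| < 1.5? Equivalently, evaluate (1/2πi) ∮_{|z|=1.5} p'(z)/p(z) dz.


The zeros of p are: 1, -2, (-2 + 1i), (-2 - 1i).
Their magnitudes are: 1, 2, 2.236, 2.236.
Zeros with |z| < R = 1.5: 1.
Count = 1.
By the argument principle, (1/2πi) ∮_{|z|=R} p'(z)/p(z) dz equals exactly this count.

Number of zeros inside |z| < 1.5: 1.


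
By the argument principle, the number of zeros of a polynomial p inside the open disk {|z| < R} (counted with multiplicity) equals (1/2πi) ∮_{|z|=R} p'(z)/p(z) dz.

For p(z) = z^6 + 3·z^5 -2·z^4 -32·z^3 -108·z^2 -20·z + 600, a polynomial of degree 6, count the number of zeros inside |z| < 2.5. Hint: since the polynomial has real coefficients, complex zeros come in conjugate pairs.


The zeros of p are: (-3 + 1i), (-3 - 1i), (-1 + 3i), (-1 - 3i), 2, 3.
Their magnitudes are: 3.162, 3.162, 3.162, 3.162, 2, 3.
Zeros with |z| < R = 2.5: 2.
Count = 1.
By the argument principle, (1/2πi) ∮_{|z|=R} p'(z)/p(z) dz equals exactly this count.

Number of zeros inside |z| < 2.5: 1.


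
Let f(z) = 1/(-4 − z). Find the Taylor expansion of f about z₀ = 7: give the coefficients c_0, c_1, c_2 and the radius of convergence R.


Let w = z − z₀, so z = z₀ + w.
Then -4 − z = -4 − (z₀ + w) = (-4 − z₀) − w = -11 − w.
f(z) = 1/(-11 − w) = (1/(-11)) · 1/(1 − w/(-11)) = Σ_{n≥0} w^n / (-11)^(n+1).
So c_n = 1/(-11)^(n+1):
  c_0 = 1/(-11)^1 = -1/11.
  c_1 = 1/(-11)^2 = 1/121.
  c_2 = 1/(-11)^3 = -1/1331.
The series is valid for |w/d| < 1, i.e. |z − z₀| < |d|.
Radius of convergence: R = |-4 − z₀| = |-11| = 11 (distance from z₀ to the singularity z = -4).

c_0 = -1/11, c_1 = 1/121, c_2 = -1/1331; R = 11.


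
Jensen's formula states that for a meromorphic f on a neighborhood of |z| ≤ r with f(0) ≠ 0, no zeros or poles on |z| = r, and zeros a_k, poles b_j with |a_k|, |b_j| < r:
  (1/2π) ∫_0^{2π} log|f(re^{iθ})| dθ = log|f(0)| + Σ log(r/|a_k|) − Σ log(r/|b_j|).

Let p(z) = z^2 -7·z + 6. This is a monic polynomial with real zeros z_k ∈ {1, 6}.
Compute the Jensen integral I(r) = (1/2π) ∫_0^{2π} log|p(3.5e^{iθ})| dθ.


Zeros: 1, 6; r = 3.5.
Inside |z| < r: 1. Outside (|z| ≥ r): 6.
p(0) = 6, so log|p(0)| = log(6) = 1.7918.
Apply Jensen: I(r) = log|p(0)| + Σ_k log(r/|z_k|), summed over zeros inside |z| < r.
  log(r/|z_k|) for z_k = 1: log(3.5/1) = 1.2528
  Outside zeros (6) contribute nothing to the Jensen sum.
Sum over inside zeros: 1.2528.
I(r) = log|p(0)| + (inside sum) = 1.7918 + 1.2528 = 3.0445.
Note: since some zeros are outside |z| ≤ r, the simplified n·log(r) form does NOT apply — only the inside zeros contribute.

I(r) ≈ 3.0445.


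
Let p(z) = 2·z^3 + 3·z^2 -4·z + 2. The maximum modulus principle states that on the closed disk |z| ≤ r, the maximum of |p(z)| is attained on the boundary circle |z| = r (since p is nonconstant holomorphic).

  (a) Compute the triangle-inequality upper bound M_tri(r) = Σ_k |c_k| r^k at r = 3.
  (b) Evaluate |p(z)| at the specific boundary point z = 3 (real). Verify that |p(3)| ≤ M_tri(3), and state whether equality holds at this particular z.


Coefficients: c_0 = 2, c_1 = -4, c_2 = 3, c_3 = 2. Radius r = 3.
Part (a). Triangle bound: M_tri(r) = Σ_k |c_k| r^k
  = |2|·3^0 + |-4|·3^1 + |3|·3^2 + |2|·3^3
  = 2 + 12 + 27 + 54 = 95.
This bounds M(r) := max_{|z|=r} |p(z)| from above; equality holds iff all terms c_k z^k can be made to align in phase at a single z on |z|=r.
Part (b). At z = 3 (real, on the circle |z| = r):
  p(3) = (2)·3^0 + (-4)·3^1 + (3)·3^2 + (2)·3^3 = 71.
  |p(3)| = 71.
Check: |p(3)| = 71 ≤ 95 = M_tri(3). ✓ Equality does not hold at z = 3 (the coefficients have mixed signs, so the terms do not all align in phase there).

M_tri(3) = 95; |p(3)| = 71; equality at z=3: no.


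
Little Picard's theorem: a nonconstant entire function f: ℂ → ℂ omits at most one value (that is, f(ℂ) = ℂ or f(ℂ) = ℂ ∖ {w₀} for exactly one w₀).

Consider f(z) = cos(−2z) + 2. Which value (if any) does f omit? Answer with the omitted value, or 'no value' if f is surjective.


Little Picard bounds the complement of f(ℂ) to at most one point.
cos is entire and surjective onto ℂ: for every w ∈ ℂ, cos(ζ) = w has a solution ζ ∈ ℂ (e.g., via the complex inverse arccos). With ζ = −2z this gives z = ζ/(-2). Then 1·cos(−2z) takes every value in 1·ℂ = ℂ, and adding 2 is a bijection of ℂ. So f is surjective and omits no value. (Note: only on the real line is cos bounded by [−1, 1].)

Omitted value: no value.


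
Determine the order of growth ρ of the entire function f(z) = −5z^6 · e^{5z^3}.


M(r) = max_{|z|=r} |-5|·|z|^6·|e^{5z^3}| = 5·r^6 · e^{5r^3} (the factors attain their maxima compatibly on |z|=r). Then log M(r) = log 5 + 6·log r + 5r^3, dominated by the last term, so log log M(r) ~ 3·log r. The polynomial factor -5z^6 contributes only a log r term and does not affect the order. ρ = 3.
Therefore ρ = 3.

Order ρ = 3.


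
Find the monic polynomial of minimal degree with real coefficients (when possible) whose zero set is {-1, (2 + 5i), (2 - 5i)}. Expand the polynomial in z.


The polynomial is p(z) = ∏_{α ∈ S} (z − α), where S = {-1, (2 + 5i), (2 - 5i)}.
Expanding the product yields: p(z) = z^3 -3·z^2 + 25·z + 29.
Note conjugate pairs combine to real quadratics: (z − (2+5i))(z − (2−5i)) = z² − 4z + 29.
The resulting polynomial has degree 3 and real coefficients as required.

p(z) = z^3 -3·z^2 + 25·z + 29.


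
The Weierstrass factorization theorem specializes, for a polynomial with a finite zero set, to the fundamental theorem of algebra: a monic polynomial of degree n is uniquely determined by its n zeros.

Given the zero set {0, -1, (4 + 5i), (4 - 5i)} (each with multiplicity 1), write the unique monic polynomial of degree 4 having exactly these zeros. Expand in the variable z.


The polynomial is p(z) = ∏_{α ∈ S} (z − α), where S = {0, -1, (4 + 5i), (4 - 5i)}.
Expanding the product yields: p(z) = z^4 -7·z^3 + 33·z^2 + 41·z.
Note conjugate pairs combine to real quadratics: (z − (4+5i))(z − (4−5i)) = z² − 8z + 41.
The resulting polynomial has degree 4 and real coefficients as required.

p(z) = z^4 -7·z^3 + 33·z^2 + 41·z.


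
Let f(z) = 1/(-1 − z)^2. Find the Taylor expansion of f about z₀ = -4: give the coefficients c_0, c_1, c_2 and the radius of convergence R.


Let w = z − z₀, so z = z₀ + w.
Then -1 − z = -1 − (z₀ + w) = (-1 − z₀) − w = 3 − w.
f(z) = 1/(3 − w)^2 = (1/(3)^2) · (1 − w/(3))^{−2}.
By the binomial series (1−u)^{−2} = Σ_{n≥0} C(n+1, 1) u^n for |u|<1, with u = w/(3):
  c_n = C(n+1, 1) / (3)^(n+2).
  c_0 = 1/(3)^2 = 1/9.
  c_1 = 2/(3)^3 = 2/27.
  c_2 = 3/(3)^4 = 1/27.
The series is valid for |w/d| < 1, i.e. |z − z₀| < |d|.
Radius of convergence: R = |-1 − z₀| = |3| = 3 (distance from z₀ to the singularity z = -1).

c_0 = 1/9, c_1 = 2/27, c_2 = 1/27; R = 3.


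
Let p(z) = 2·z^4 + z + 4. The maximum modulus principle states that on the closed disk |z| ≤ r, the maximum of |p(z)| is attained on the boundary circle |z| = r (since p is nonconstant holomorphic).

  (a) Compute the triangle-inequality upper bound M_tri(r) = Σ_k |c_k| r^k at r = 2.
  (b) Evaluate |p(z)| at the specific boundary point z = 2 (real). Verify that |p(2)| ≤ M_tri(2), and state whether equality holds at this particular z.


Coefficients: c_0 = 4, c_1 = 1, c_2 = 0, c_3 = 0, c_4 = 2. Radius r = 2.
Part (a). Triangle bound: M_tri(r) = Σ_k |c_k| r^k
  = |4|·2^0 + |1|·2^1 + |0|·2^2 + |0|·2^3 + |2|·2^4
  = 4 + 2 + 0 + 0 + 32 = 38.
This bounds M(r) := max_{|z|=r} |p(z)| from above; equality holds iff all terms c_k z^k can be made to align in phase at a single z on |z|=r.
Part (b). At z = 2 (real, on the circle |z| = r):
  p(2) = (4)·2^0 + (1)·2^1 + (0)·2^2 + (0)·2^3 + (2)·2^4 = 38.
  |p(2)| = 38.
Since all nonzero coefficients share the same sign, |p(2)| = 38 = M_tri(2); the triangle bound is attained at z = 2, so in fact M(r) = 38.

M_tri(2) = 38; |p(2)| = 38; equality at z=2: yes.


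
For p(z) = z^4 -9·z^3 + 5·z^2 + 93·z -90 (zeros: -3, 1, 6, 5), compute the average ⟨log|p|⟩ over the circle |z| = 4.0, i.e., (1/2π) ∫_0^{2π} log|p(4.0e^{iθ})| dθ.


Zeros: -3, 1, 5, 6; r = 4.0.
Inside |z| < r: -3, 1. Outside (|z| ≥ r): 5, 6.
p(0) = -90, so log|p(0)| = log(90) = 4.4998.
Apply Jensen: I(r) = log|p(0)| + Σ_k log(r/|z_k|), summed over zeros inside |z| < r.
  log(r/|z_k|) for z_k = -3: log(4.0/3) = 0.2877
  log(r/|z_k|) for z_k = 1: log(4.0/1) = 1.3863
  Outside zeros (5, 6) contribute nothing to the Jensen sum.
Sum over inside zeros: 1.6740.
I(r) = log|p(0)| + (inside sum) = 4.4998 + 1.6740 = 6.1738.
Note: since some zeros are outside |z| ≤ r, the simplified n·log(r) form does NOT apply — only the inside zeros contribute.

I(r) ≈ 6.1738.


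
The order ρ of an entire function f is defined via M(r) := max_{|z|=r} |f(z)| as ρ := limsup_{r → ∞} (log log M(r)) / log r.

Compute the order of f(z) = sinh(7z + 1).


sinh(w) is a linear combination of e^{iw} and e^{−iw} (or e^w, e^{−w} in the hyperbolic case), so |sinh(w)| ≤ e^{|w|}. With w = 7z + 1, |w| ≤ 7|z| + 1 = 7r + 1 on |z| = r, giving M(r) ≤ e^{7r + 1}, so ρ ≤ 1. On a suitable ray (z = it for sin/cos; z = t for sinh/cosh, t real → ∞), |sinh(7z + 1)| grows like e^{7|t|}/2, so ρ ≥ 1. Hence ρ = 1.
Therefore ρ = 1.

Order ρ = 1.


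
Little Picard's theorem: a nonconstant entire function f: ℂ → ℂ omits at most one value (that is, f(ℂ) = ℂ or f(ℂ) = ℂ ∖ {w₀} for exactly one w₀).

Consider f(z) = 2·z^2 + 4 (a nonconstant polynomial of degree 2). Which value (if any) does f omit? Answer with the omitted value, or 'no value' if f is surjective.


Little Picard bounds the complement of f(ℂ) to at most one point.
For every w ∈ ℂ, the equation p(z) − w = 0 is a nonconstant polynomial in z and hence has at least one root by the fundamental theorem of algebra. So p is surjective onto ℂ, omitting no value.

Omitted value: no value.


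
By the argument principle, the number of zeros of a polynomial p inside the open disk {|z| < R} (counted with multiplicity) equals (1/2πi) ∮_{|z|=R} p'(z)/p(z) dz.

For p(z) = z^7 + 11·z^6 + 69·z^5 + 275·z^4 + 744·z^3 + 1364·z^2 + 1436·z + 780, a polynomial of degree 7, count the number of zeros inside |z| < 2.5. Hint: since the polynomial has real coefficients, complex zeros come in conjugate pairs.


The zeros of p are: (-1 + 3i), (-1 - 3i), (-2 + 3i), (-2 - 3i), (-1 + 1i), (-1 - 1i), -3.
Their magnitudes are: 3.162, 3.162, 3.606, 3.606, 1.414, 1.414, 3.
Zeros with |z| < R = 2.5: (-1 + 1i), (-1 - 1i).
Count = 2.
By the argument principle, (1/2πi) ∮_{|z|=R} p'(z)/p(z) dz equals exactly this count.

Number of zeros inside |z| < 2.5: 2.


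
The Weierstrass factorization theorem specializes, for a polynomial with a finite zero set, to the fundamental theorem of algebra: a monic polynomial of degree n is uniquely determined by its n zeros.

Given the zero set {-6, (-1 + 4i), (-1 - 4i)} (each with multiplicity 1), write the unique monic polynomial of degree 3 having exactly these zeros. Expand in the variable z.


The polynomial is p(z) = ∏_{α ∈ S} (z − α), where S = {-6, (-1 + 4i), (-1 - 4i)}.
Expanding the product yields: p(z) = z^3 + 8·z^2 + 29·z + 102.
Note conjugate pairs combine to real quadratics: (z − (-1+4i))(z − (-1−4i)) = z² + 2z + 17.
The resulting polynomial has degree 3 and real coefficients as required.

p(z) = z^3 + 8·z^2 + 29·z + 102.


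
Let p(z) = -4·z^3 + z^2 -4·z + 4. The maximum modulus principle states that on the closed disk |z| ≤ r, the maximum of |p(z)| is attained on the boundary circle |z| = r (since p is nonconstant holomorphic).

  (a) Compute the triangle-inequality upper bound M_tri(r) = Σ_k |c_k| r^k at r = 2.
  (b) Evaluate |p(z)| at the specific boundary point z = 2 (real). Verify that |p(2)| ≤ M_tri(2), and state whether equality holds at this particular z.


Coefficients: c_0 = 4, c_1 = -4, c_2 = 1, c_3 = -4. Radius r = 2.
Part (a). Triangle bound: M_tri(r) = Σ_k |c_k| r^k
  = |4|·2^0 + |-4|·2^1 + |1|·2^2 + |-4|·2^3
  = 4 + 8 + 4 + 32 = 48.
This bounds M(r) := max_{|z|=r} |p(z)| from above; equality holds iff all terms c_k z^k can be made to align in phase at a single z on |z|=r.
Part (b). At z = 2 (real, on the circle |z| = r):
  p(2) = (4)·2^0 + (-4)·2^1 + (1)·2^2 + (-4)·2^3 = -32.
  |p(2)| = 32.
Check: |p(2)| = 32 ≤ 48 = M_tri(2). ✓ Equality does not hold at z = 2 (the coefficients have mixed signs, so the terms do not all align in phase there).

M_tri(2) = 48; |p(2)| = 32; equality at z=2: no.


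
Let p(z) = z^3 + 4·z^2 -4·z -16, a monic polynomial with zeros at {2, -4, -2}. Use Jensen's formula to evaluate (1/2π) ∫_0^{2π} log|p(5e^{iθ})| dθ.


Zeros: -4, -2, 2; r = 5.
Inside |z| < r: -4, -2, 2. Outside (|z| ≥ r): ∅.
p(0) = -16, so log|p(0)| = log(16) = 2.7726.
Apply Jensen: I(r) = log|p(0)| + Σ_k log(r/|z_k|), summed over zeros inside |z| < r.
  log(r/|z_k|) for z_k = 2: log(5/2) = 0.9163
  log(r/|z_k|) for z_k = -4: log(5/4) = 0.2231
  log(r/|z_k|) for z_k = -2: log(5/2) = 0.9163
Sum over inside zeros: 2.0557.
I(r) = log|p(0)| + (inside sum) = 2.7726 + 2.0557 = 4.8283.
Closed form (all zeros inside, monic): I(r) = n·log(r) = 3·log(5) = 4.8283. ✓

I(r) ≈ 4.8283.


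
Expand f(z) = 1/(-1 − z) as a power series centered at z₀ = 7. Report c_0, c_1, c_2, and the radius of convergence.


Let w = z − z₀, so z = z₀ + w.
Then -1 − z = -1 − (z₀ + w) = (-1 − z₀) − w = -8 − w.
f(z) = 1/(-8 − w) = (1/(-8)) · 1/(1 − w/(-8)) = Σ_{n≥0} w^n / (-8)^(n+1).
So c_n = 1/(-8)^(n+1):
  c_0 = 1/(-8)^1 = -1/8.
  c_1 = 1/(-8)^2 = 1/64.
  c_2 = 1/(-8)^3 = -1/512.
The series is valid for |w/d| < 1, i.e. |z − z₀| < |d|.
Radius of convergence: R = |-1 − z₀| = |-8| = 8 (distance from z₀ to the singularity z = -1).

c_0 = -1/8, c_1 = 1/64, c_2 = -1/512; R = 8.


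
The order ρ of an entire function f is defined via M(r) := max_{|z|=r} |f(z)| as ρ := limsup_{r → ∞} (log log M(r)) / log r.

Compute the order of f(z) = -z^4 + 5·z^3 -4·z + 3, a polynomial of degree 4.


|f(z)| ≤ Σ|c_k|·r^k = O(r^4) as r → ∞. Polynomial growth is O(e^{r^ε}) for every ε > 0 (since r^4/e^{r^ε} → 0), so ρ ≤ ε for all ε > 0, i.e. ρ = 0. Every nonconstant polynomial has order 0.
Therefore ρ = 0.

Order ρ = 0.


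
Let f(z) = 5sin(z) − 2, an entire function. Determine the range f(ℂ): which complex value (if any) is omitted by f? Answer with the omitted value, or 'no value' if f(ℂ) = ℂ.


Little Picard bounds the complement of f(ℂ) to at most one point.
sin is entire and surjective onto ℂ: for every w ∈ ℂ, sin(ζ) = w has a solution ζ ∈ ℂ (e.g., via the complex inverse arcsin). With ζ = z this gives z = ζ/(1). Then 5·sin(z) takes every value in 5·ℂ = ℂ, and adding -2 is a bijection of ℂ. So f is surjective and omits no value. (Note: only on the real line is sin bounded by [−1, 1].)

Omitted value: no value.


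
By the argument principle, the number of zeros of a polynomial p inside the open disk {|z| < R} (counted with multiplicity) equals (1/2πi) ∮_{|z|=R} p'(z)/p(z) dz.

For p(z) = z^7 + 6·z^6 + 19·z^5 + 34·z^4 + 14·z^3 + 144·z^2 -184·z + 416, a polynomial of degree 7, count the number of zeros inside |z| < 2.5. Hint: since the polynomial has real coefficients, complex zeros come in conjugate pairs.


The zeros of p are: (0 + 2i), (0 - 2i), (1 + 1i), (1 - 1i), (-2 + 3i), (-2 - 3i), -4.
Their magnitudes are: 2, 2, 1.414, 1.414, 3.606, 3.606, 4.
Zeros with |z| < R = 2.5: (0 + 2i), (0 - 2i), (1 + 1i), (1 - 1i).
Count = 4.
By the argument principle, (1/2πi) ∮_{|z|=R} p'(z)/p(z) dz equals exactly this count.

Number of zeros inside |z| < 2.5: 4.


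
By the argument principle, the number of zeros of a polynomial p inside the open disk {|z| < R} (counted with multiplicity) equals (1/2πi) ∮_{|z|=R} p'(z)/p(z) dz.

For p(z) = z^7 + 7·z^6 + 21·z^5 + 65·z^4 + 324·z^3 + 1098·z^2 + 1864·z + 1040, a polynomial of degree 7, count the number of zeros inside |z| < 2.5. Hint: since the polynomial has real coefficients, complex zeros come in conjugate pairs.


The zeros of p are: -1, (-2 + 2i), (-2 - 2i), (2 + 3i), (2 - 3i), (-3 + 1i), (-3 - 1i).
Their magnitudes are: 1, 2.828, 2.828, 3.606, 3.606, 3.162, 3.162.
Zeros with |z| < R = 2.5: -1.
Count = 1.
By the argument principle, (1/2πi) ∮_{|z|=R} p'(z)/p(z) dz equals exactly this count.

Number of zeros inside |z| < 2.5: 1.


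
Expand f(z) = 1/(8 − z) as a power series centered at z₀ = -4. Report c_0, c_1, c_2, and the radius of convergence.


Let w = z − z₀, so z = z₀ + w.
Then 8 − z = 8 − (z₀ + w) = (8 − z₀) − w = 12 − w.
f(z) = 1/(12 − w) = (1/(12)) · 1/(1 − w/(12)) = Σ_{n≥0} w^n / (12)^(n+1).
So c_n = 1/(12)^(n+1):
  c_0 = 1/(12)^1 = 1/12.
  c_1 = 1/(12)^2 = 1/144.
  c_2 = 1/(12)^3 = 1/1728.
The series is valid for |w/d| < 1, i.e. |z − z₀| < |d|.
Radius of convergence: R = |8 − z₀| = |12| = 12 (distance from z₀ to the singularity z = 8).

c_0 = 1/12, c_1 = 1/144, c_2 = 1/1728; R = 12.


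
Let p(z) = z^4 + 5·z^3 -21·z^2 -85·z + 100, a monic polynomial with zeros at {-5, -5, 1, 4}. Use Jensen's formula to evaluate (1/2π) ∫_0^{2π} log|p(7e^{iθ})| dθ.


Zeros: -5, -5, 1, 4; r = 7.
Inside |z| < r: -5, -5, 1, 4. Outside (|z| ≥ r): ∅.
p(0) = 100, so log|p(0)| = log(100) = 4.6052.
Apply Jensen: I(r) = log|p(0)| + Σ_k log(r/|z_k|), summed over zeros inside |z| < r.
  log(r/|z_k|) for z_k = -5: log(7/5) = 0.3365
  log(r/|z_k|) for z_k = -5: log(7/5) = 0.3365
  log(r/|z_k|) for z_k = 1: log(7/1) = 1.9459
  log(r/|z_k|) for z_k = 4: log(7/4) = 0.5596
Sum over inside zeros: 3.1785.
I(r) = log|p(0)| + (inside sum) = 4.6052 + 3.1785 = 7.7836.
Closed form (all zeros inside, monic): I(r) = n·log(r) = 4·log(7) = 7.7836. ✓

I(r) ≈ 7.7836.


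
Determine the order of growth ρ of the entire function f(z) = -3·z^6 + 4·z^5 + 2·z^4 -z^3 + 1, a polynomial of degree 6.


|f(z)| ≤ Σ|c_k|·r^k = O(r^6) as r → ∞. Polynomial growth is O(e^{r^ε}) for every ε > 0 (since r^6/e^{r^ε} → 0), so ρ ≤ ε for all ε > 0, i.e. ρ = 0. Every nonconstant polynomial has order 0.
Therefore ρ = 0.

Order ρ = 0.


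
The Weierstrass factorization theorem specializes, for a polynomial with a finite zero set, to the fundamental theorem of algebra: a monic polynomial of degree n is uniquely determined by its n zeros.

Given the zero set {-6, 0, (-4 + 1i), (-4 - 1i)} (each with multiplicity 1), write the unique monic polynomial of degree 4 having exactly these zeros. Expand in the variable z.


The polynomial is p(z) = ∏_{α ∈ S} (z − α), where S = {-6, 0, (-4 + 1i), (-4 - 1i)}.
Expanding the product yields: p(z) = z^4 + 14·z^3 + 65·z^2 + 102·z.
Note conjugate pairs combine to real quadratics: (z − (-4+1i))(z − (-4−1i)) = z² + 8z + 17.
The resulting polynomial has degree 4 and real coefficients as required.

p(z) = z^4 + 14·z^3 + 65·z^2 + 102·z.


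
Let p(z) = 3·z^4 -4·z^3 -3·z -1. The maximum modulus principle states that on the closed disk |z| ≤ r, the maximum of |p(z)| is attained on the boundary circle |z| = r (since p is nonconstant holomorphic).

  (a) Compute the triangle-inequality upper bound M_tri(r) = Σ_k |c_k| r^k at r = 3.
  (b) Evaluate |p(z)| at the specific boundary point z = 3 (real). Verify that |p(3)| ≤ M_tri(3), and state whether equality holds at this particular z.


Coefficients: c_0 = -1, c_1 = -3, c_2 = 0, c_3 = -4, c_4 = 3. Radius r = 3.
Part (a). Triangle bound: M_tri(r) = Σ_k |c_k| r^k
  = |-1|·3^0 + |-3|·3^1 + |0|·3^2 + |-4|·3^3 + |3|·3^4
  = 1 + 9 + 0 + 108 + 243 = 361.
This bounds M(r) := max_{|z|=r} |p(z)| from above; equality holds iff all terms c_k z^k can be made to align in phase at a single z on |z|=r.
Part (b). At z = 3 (real, on the circle |z| = r):
  p(3) = (-1)·3^0 + (-3)·3^1 + (0)·3^2 + (-4)·3^3 + (3)·3^4 = 125.
  |p(3)| = 125.
Check: |p(3)| = 125 ≤ 361 = M_tri(3). ✓ Equality does not hold at z = 3 (the coefficients have mixed signs, so the terms do not all align in phase there).

M_tri(3) = 361; |p(3)| = 125; equality at z=3: no.


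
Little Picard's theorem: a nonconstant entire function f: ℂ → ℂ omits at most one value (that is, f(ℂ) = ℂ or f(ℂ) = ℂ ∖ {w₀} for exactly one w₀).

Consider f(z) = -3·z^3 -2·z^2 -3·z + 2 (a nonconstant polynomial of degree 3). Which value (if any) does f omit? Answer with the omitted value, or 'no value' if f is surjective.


Little Picard bounds the complement of f(ℂ) to at most one point.
For every w ∈ ℂ, the equation p(z) − w = 0 is a nonconstant polynomial in z and hence has at least one root by the fundamental theorem of algebra. So p is surjective onto ℂ, omitting no value.

Omitted value: no value.


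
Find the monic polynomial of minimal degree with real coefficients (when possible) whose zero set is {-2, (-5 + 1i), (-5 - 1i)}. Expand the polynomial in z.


The polynomial is p(z) = ∏_{α ∈ S} (z − α), where S = {-2, (-5 + 1i), (-5 - 1i)}.
Expanding the product yields: p(z) = z^3 + 12·z^2 + 46·z + 52.
Note conjugate pairs combine to real quadratics: (z − (-5+1i))(z − (-5−1i)) = z² + 10z + 26.
The resulting polynomial has degree 3 and real coefficients as required.

p(z) = z^3 + 12·z^2 + 46·z + 52.


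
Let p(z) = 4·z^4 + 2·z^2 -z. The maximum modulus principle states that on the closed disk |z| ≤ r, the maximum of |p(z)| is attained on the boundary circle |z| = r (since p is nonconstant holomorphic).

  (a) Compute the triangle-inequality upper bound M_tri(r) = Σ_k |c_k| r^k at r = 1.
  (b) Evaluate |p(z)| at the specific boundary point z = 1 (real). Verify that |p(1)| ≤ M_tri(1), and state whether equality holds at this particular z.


Coefficients: c_0 = 0, c_1 = -1, c_2 = 2, c_3 = 0, c_4 = 4. Radius r = 1.
Part (a). Triangle bound: M_tri(r) = Σ_k |c_k| r^k
  = |0|·1^0 + |-1|·1^1 + |2|·1^2 + |0|·1^3 + |4|·1^4
  = 0 + 1 + 2 + 0 + 4 = 7.
This bounds M(r) := max_{|z|=r} |p(z)| from above; equality holds iff all terms c_k z^k can be made to align in phase at a single z on |z|=r.
Part (b). At z = 1 (real, on the circle |z| = r):
  p(1) = (0)·1^0 + (-1)·1^1 + (2)·1^2 + (0)·1^3 + (4)·1^4 = 5.
  |p(1)| = 5.
Check: |p(1)| = 5 ≤ 7 = M_tri(1). ✓ Equality does not hold at z = 1 (the coefficients have mixed signs, so the terms do not all align in phase there).

M_tri(1) = 7; |p(1)| = 5; equality at z=1: no.


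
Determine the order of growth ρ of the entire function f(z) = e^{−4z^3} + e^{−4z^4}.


Each summand is entire of order 3 and 4 respectively (as in the single-exponential case). The order of a sum is at most the max of the orders, so ρ ≤ 4. For the lower bound: on |z|=r choose arg z so that -4z^4 is real positive; then |e^{-4z^4}| = e^{4r^4} while |e^{-4z^3}| ≤ e^{4r^3} = o(e^{4r^4}). So |f| ≥ e^{4r^4}(1 − o(1)) and ρ ≥ 4. Hence ρ = max(3, 4) = 4.
Therefore ρ = 4.

Order ρ = 4.


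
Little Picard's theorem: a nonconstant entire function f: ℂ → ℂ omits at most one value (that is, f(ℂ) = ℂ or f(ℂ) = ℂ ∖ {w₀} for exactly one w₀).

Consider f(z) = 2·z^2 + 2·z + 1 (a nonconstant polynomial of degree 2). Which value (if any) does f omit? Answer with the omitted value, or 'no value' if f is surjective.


Little Picard bounds the complement of f(ℂ) to at most one point.
For every w ∈ ℂ, the equation p(z) − w = 0 is a nonconstant polynomial in z and hence has at least one root by the fundamental theorem of algebra. So p is surjective onto ℂ, omitting no value.

Omitted value: no value.


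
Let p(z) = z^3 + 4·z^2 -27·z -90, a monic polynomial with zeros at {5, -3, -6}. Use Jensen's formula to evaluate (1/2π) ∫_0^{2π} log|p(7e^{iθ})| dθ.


Zeros: -6, -3, 5; r = 7.
Inside |z| < r: -6, -3, 5. Outside (|z| ≥ r): ∅.
p(0) = -90, so log|p(0)| = log(90) = 4.4998.
Apply Jensen: I(r) = log|p(0)| + Σ_k log(r/|z_k|), summed over zeros inside |z| < r.
  log(r/|z_k|) for z_k = 5: log(7/5) = 0.3365
  log(r/|z_k|) for z_k = -3: log(7/3) = 0.8473
  log(r/|z_k|) for z_k = -6: log(7/6) = 0.1542
Sum over inside zeros: 1.3379.
I(r) = log|p(0)| + (inside sum) = 4.4998 + 1.3379 = 5.8377.
Closed form (all zeros inside, monic): I(r) = n·log(r) = 3·log(7) = 5.8377. ✓

I(r) ≈ 5.8377.


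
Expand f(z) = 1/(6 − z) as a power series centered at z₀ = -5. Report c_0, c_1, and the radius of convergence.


Let w = z − z₀, so z = z₀ + w.
Then 6 − z = 6 − (z₀ + w) = (6 − z₀) − w = 11 − w.
f(z) = 1/(11 − w) = (1/(11)) · 1/(1 − w/(11)) = Σ_{n≥0} w^n / (11)^(n+1).
So c_n = 1/(11)^(n+1):
  c_0 = 1/(11)^1 = 1/11.
  c_1 = 1/(11)^2 = 1/121.
The series is valid for |w/d| < 1, i.e. |z − z₀| < |d|.
Radius of convergence: R = |6 − z₀| = |11| = 11 (distance from z₀ to the singularity z = 6).

c_0 = 1/11, c_1 = 1/121; R = 11.


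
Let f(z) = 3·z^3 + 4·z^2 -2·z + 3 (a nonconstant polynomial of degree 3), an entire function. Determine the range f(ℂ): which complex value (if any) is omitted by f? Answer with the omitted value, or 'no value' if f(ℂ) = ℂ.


Little Picard bounds the complement of f(ℂ) to at most one point.
For every w ∈ ℂ, the equation p(z) − w = 0 is a nonconstant polynomial in z and hence has at least one root by the fundamental theorem of algebra. So p is surjective onto ℂ, omitting no value.

Omitted value: no value.


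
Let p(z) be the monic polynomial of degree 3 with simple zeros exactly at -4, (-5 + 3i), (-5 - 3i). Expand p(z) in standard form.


The polynomial is p(z) = ∏_{α ∈ S} (z − α), where S = {-4, (-5 + 3i), (-5 - 3i)}.
Expanding the product yields: p(z) = z^3 + 14·z^2 + 74·z + 136.
Note conjugate pairs combine to real quadratics: (z − (-5+3i))(z − (-5−3i)) = z² + 10z + 34.
The resulting polynomial has degree 3 and real coefficients as required.

p(z) = z^3 + 14·z^2 + 74·z + 136.


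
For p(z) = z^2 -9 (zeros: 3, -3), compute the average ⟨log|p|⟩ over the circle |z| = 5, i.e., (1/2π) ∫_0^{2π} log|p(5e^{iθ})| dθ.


Zeros: -3, 3; r = 5.
Inside |z| < r: -3, 3. Outside (|z| ≥ r): ∅.
p(0) = -9, so log|p(0)| = log(9) = 2.1972.
Apply Jensen: I(r) = log|p(0)| + Σ_k log(r/|z_k|), summed over zeros inside |z| < r.
  log(r/|z_k|) for z_k = 3: log(5/3) = 0.5108
  log(r/|z_k|) for z_k = -3: log(5/3) = 0.5108
Sum over inside zeros: 1.0217.
I(r) = log|p(0)| + (inside sum) = 2.1972 + 1.0217 = 3.2189.
Closed form (all zeros inside, monic): I(r) = n·log(r) = 2·log(5) = 3.2189. ✓

I(r) ≈ 3.2189.


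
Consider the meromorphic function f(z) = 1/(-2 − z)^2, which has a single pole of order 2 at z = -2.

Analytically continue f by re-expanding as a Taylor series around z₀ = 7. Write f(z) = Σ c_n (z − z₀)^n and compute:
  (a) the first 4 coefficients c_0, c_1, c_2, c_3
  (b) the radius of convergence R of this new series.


Let w = z − z₀, so z = z₀ + w.
Then -2 − z = -2 − (z₀ + w) = (-2 − z₀) − w = -9 − w.
f(z) = 1/(-9 − w)^2 = (1/(-9)^2) · (1 − w/(-9))^{−2}.
By the binomial series (1−u)^{−2} = Σ_{n≥0} C(n+1, 1) u^n for |u|<1, with u = w/(-9):
  c_n = C(n+1, 1) / (-9)^(n+2).
  c_0 = 1/(-9)^2 = 1/81.
  c_1 = 2/(-9)^3 = -2/729.
  c_2 = 3/(-9)^4 = 1/2187.
  c_3 = 4/(-9)^5 = -4/59049.
The series is valid for |w/d| < 1, i.e. |z − z₀| < |d|.
Radius of convergence: R = |-2 − z₀| = |-9| = 9 (distance from z₀ to the singularity z = -2).

c_0 = 1/81, c_1 = -2/729, c_2 = 1/2187, c_3 = -4/59049; R = 9.


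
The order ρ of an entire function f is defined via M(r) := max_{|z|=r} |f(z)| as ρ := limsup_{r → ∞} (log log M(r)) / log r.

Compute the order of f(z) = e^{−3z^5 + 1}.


|e^{−3z^5 + 1}| = e^{Re(-3·z^5) + 1} ≤ e^{3|z|^5 + 1} = e^{3r^5 + 1} on |z| = r, so ρ ≤ 5. Choosing z on |z|=r so that -3·z^5 is real positive (always possible by picking arg z appropriately) gives |f(z)| = e^{3r^5 + 1}, matching the bound. The additive constant 1 does not affect log log M(r) ~ 5·log r. Hence ρ = 5.
Therefore ρ = 5.

Order ρ = 5.


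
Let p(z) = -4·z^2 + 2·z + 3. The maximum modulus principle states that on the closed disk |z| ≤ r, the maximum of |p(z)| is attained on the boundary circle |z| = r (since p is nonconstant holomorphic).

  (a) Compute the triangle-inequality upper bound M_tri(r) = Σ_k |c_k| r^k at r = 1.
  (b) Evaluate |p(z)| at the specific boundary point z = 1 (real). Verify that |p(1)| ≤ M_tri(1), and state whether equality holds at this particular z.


Coefficients: c_0 = 3, c_1 = 2, c_2 = -4. Radius r = 1.
Part (a). Triangle bound: M_tri(r) = Σ_k |c_k| r^k
  = |3|·1^0 + |2|·1^1 + |-4|·1^2
  = 3 + 2 + 4 = 9.
This bounds M(r) := max_{|z|=r} |p(z)| from above; equality holds iff all terms c_k z^k can be made to align in phase at a single z on |z|=r.
Part (b). At z = 1 (real, on the circle |z| = r):
  p(1) = (3)·1^0 + (2)·1^1 + (-4)·1^2 = 1.
  |p(1)| = 1.
Check: |p(1)| = 1 ≤ 9 = M_tri(1). ✓ Equality does not hold at z = 1 (the coefficients have mixed signs, so the terms do not all align in phase there).

M_tri(1) = 9; |p(1)| = 1; equality at z=1: no.


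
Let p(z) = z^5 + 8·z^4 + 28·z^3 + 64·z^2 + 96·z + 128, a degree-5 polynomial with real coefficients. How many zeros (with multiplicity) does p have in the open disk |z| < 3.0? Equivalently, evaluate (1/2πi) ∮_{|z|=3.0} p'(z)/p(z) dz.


The zeros of p are: (-2 + 2i), (-2 - 2i), (0 + 2i), (0 - 2i), -4.
Their magnitudes are: 2.828, 2.828, 2, 2, 4.
Zeros with |z| < R = 3.0: (-2 + 2i), (-2 - 2i), (0 + 2i), (0 - 2i).
Count = 4.
By the argument principle, (1/2πi) ∮_{|z|=R} p'(z)/p(z) dz equals exactly this count.

Number of zeros inside |z| < 3.0: 4.


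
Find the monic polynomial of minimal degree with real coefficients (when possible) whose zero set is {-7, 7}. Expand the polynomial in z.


The polynomial is p(z) = ∏_{α ∈ S} (z − α), where S = {-7, 7}.
Expanding the product yields: p(z) = z^2 -49.
The resulting polynomial has degree 2 and real coefficients as required.

p(z) = z^2 -49.


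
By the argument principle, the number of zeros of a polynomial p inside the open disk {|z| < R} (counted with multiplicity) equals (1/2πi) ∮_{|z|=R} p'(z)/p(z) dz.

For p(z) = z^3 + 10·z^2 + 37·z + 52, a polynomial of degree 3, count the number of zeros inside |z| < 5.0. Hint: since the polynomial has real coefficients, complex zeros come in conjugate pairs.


The zeros of p are: (-3 + 2i), (-3 - 2i), -4.
Their magnitudes are: 3.606, 3.606, 4.
Zeros with |z| < R = 5.0: (-3 + 2i), (-3 - 2i), -4.
Count = 3.
By the argument principle, (1/2πi) ∮_{|z|=R} p'(z)/p(z) dz equals exactly this count.

Number of zeros inside |z| < 5.0: 3.


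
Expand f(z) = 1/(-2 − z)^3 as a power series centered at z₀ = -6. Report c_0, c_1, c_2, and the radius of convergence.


Let w = z − z₀, so z = z₀ + w.
Then -2 − z = -2 − (z₀ + w) = (-2 − z₀) − w = 4 − w.
f(z) = 1/(4 − w)^3 = (1/(4)^3) · (1 − w/(4))^{−3}.
By the binomial series (1−u)^{−3} = Σ_{n≥0} C(n+2, 2) u^n for |u|<1, with u = w/(4):
  c_n = C(n+2, 2) / (4)^(n+3).
  c_0 = 1/(4)^3 = 1/64.
  c_1 = 3/(4)^4 = 3/256.
  c_2 = 6/(4)^5 = 3/512.
The series is valid for |w/d| < 1, i.e. |z − z₀| < |d|.
Radius of convergence: R = |-2 − z₀| = |4| = 4 (distance from z₀ to the singularity z = -2).

c_0 = 1/64, c_1 = 3/256, c_2 = 3/512; R = 4.


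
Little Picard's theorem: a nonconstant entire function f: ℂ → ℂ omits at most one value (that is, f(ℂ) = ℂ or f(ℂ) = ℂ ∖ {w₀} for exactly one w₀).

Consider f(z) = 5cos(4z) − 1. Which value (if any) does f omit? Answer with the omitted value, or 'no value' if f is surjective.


Little Picard bounds the complement of f(ℂ) to at most one point.
cos is entire and surjective onto ℂ: for every w ∈ ℂ, cos(ζ) = w has a solution ζ ∈ ℂ (e.g., via the complex inverse arccos). With ζ = 4z this gives z = ζ/(4). Then 5·cos(4z) takes every value in 5·ℂ = ℂ, and adding -1 is a bijection of ℂ. So f is surjective and omits no value. (Note: only on the real line is cos bounded by [−1, 1].)

Omitted value: no value.


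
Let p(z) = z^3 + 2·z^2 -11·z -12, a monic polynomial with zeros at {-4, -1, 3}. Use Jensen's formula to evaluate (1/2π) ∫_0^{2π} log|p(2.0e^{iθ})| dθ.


Zeros: -4, -1, 3; r = 2.0.
Inside |z| < r: -1. Outside (|z| ≥ r): -4, 3.
p(0) = -12, so log|p(0)| = log(12) = 2.4849.
Apply Jensen: I(r) = log|p(0)| + Σ_k log(r/|z_k|), summed over zeros inside |z| < r.
  log(r/|z_k|) for z_k = -1: log(2.0/1) = 0.6931
  Outside zeros (-4, 3) contribute nothing to the Jensen sum.
Sum over inside zeros: 0.6931.
I(r) = log|p(0)| + (inside sum) = 2.4849 + 0.6931 = 3.1781.
Note: since some zeros are outside |z| ≤ r, the simplified n·log(r) form does NOT apply — only the inside zeros contribute.

I(r) ≈ 3.1781.


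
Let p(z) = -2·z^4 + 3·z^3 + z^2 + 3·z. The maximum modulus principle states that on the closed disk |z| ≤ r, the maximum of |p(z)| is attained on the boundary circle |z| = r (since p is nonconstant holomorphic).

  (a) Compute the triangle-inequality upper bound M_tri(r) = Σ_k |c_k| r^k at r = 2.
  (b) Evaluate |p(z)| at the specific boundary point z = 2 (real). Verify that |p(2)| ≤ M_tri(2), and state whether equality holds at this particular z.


Coefficients: c_0 = 0, c_1 = 3, c_2 = 1, c_3 = 3, c_4 = -2. Radius r = 2.
Part (a). Triangle bound: M_tri(r) = Σ_k |c_k| r^k
  = |0|·2^0 + |3|·2^1 + |1|·2^2 + |3|·2^3 + |-2|·2^4
  = 0 + 6 + 4 + 24 + 32 = 66.
This bounds M(r) := max_{|z|=r} |p(z)| from above; equality holds iff all terms c_k z^k can be made to align in phase at a single z on |z|=r.
Part (b). At z = 2 (real, on the circle |z| = r):
  p(2) = (0)·2^0 + (3)·2^1 + (1)·2^2 + (3)·2^3 + (-2)·2^4 = 2.
  |p(2)| = 2.
Check: |p(2)| = 2 ≤ 66 = M_tri(2). ✓ Equality does not hold at z = 2 (the coefficients have mixed signs, so the terms do not all align in phase there).

M_tri(2) = 66; |p(2)| = 2; equality at z=2: no.


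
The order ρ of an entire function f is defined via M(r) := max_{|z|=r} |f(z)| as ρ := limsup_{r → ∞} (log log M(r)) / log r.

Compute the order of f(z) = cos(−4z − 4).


cos(w) is a linear combination of e^{iw} and e^{−iw} (or e^w, e^{−w} in the hyperbolic case), so |cos(w)| ≤ e^{|w|}. With w = −4z − 4, |w| ≤ 4|z| + 4 = 4r + 4 on |z| = r, giving M(r) ≤ e^{4r + 4}, so ρ ≤ 1. On a suitable ray (z = it for sin/cos; z = t for sinh/cosh, t real → ∞), |cos(−4z − 4)| grows like e^{4|t|}/2, so ρ ≥ 1. Hence ρ = 1.
Therefore ρ = 1.

Order ρ = 1.


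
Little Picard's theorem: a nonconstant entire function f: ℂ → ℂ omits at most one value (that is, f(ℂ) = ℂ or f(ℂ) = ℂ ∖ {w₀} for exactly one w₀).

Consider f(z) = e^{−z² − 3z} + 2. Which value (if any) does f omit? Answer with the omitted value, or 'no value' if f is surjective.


Little Picard bounds the complement of f(ℂ) to at most one point.
The exponent g(z) = −z² − 3z is a nonconstant polynomial, hence surjective onto ℂ. So e^{g(z)} takes every value in {e^w : w ∈ ℂ} = ℂ ∖ {0}. Adding 2 shifts the range to ℂ ∖ {2}. f omits exactly 2.

Omitted value: 2.


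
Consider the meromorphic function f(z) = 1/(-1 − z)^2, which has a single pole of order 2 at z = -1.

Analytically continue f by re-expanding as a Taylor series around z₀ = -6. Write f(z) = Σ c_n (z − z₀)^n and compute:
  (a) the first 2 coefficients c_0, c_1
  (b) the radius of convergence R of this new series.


Let w = z − z₀, so z = z₀ + w.
Then -1 − z = -1 − (z₀ + w) = (-1 − z₀) − w = 5 − w.
f(z) = 1/(5 − w)^2 = (1/(5)^2) · (1 − w/(5))^{−2}.
By the binomial series (1−u)^{−2} = Σ_{n≥0} C(n+1, 1) u^n for |u|<1, with u = w/(5):
  c_n = C(n+1, 1) / (5)^(n+2).
  c_0 = 1/(5)^2 = 1/25.
  c_1 = 2/(5)^3 = 2/125.
The series is valid for |w/d| < 1, i.e. |z − z₀| < |d|.
Radius of convergence: R = |-1 − z₀| = |5| = 5 (distance from z₀ to the singularity z = -1).

c_0 = 1/25, c_1 = 2/125; R = 5.


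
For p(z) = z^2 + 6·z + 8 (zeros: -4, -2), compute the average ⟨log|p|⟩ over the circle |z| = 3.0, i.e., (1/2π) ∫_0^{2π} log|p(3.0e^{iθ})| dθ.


Zeros: -4, -2; r = 3.0.
Inside |z| < r: -2. Outside (|z| ≥ r): -4.
p(0) = 8, so log|p(0)| = log(8) = 2.0794.
Apply Jensen: I(r) = log|p(0)| + Σ_k log(r/|z_k|), summed over zeros inside |z| < r.
  log(r/|z_k|) for z_k = -2: log(3.0/2) = 0.4055
  Outside zeros (-4) contribute nothing to the Jensen sum.
Sum over inside zeros: 0.4055.
I(r) = log|p(0)| + (inside sum) = 2.0794 + 0.4055 = 2.4849.
Note: since some zeros are outside |z| ≤ r, the simplified n·log(r) form does NOT apply — only the inside zeros contribute.

I(r) ≈ 2.4849.


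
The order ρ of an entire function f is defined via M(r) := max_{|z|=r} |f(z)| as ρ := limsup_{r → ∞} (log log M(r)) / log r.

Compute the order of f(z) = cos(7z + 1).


cos(w) is a linear combination of e^{iw} and e^{−iw} (or e^w, e^{−w} in the hyperbolic case), so |cos(w)| ≤ e^{|w|}. With w = 7z + 1, |w| ≤ 7|z| + 1 = 7r + 1 on |z| = r, giving M(r) ≤ e^{7r + 1}, so ρ ≤ 1. On a suitable ray (z = it for sin/cos; z = t for sinh/cosh, t real → ∞), |cos(7z + 1)| grows like e^{7|t|}/2, so ρ ≥ 1. Hence ρ = 1.
Therefore ρ = 1.

Order ρ = 1.
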